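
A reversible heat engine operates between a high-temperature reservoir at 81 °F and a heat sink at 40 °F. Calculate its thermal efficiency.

T_H = 81 °F → (81 − 32) × 5/9 = 27.22 °C = 300.37 K.
T_C = 40 °F → (40 − 32) × 5/9 = 4.44 °C = 277.59 K.
Carnot efficiency: η = 1 − T_C/T_H = 1 − 277.59/300.37 = 0.0758.

η ≈ 0.0758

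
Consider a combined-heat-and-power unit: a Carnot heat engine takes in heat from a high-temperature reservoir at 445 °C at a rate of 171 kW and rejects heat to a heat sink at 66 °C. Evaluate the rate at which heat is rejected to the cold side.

Q̇_C ≈ 80.8 kW

T_H = 445 °C → 445 + 273.15 = 718.15 K.
T_C = 66 °C → 66 + 273.15 = 339.15 K.
For a reversible engine, η = 1 − T_C/T_H = 1 − 339.15/718.15 = 0.5277.
For a reversible cycle Q_C/Q_H = T_C/T_H, so Q_C = 171 × 339.15/718.15 = 80.8 kW.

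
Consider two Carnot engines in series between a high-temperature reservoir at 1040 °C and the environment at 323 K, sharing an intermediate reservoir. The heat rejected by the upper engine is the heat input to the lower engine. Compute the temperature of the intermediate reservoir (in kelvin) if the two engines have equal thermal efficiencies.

T_m ≈ 651 K

T_H = 1040 °C → 1040 + 273.15 = 1313.15 K.
Equal efficiencies require 1 − T_m/T_H = 1 − T_C/T_m, i.e. T_m/T_H = T_C/T_m, so T_m = √(T_H·T_C) = √(1313.15 × 323.00) = 651 K.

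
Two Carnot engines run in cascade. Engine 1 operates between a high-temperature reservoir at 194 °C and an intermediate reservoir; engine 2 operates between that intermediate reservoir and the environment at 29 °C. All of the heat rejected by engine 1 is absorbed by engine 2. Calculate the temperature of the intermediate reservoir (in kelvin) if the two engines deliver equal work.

T_m ≈ 385 K

T_H = 194 °C → 194 + 273.15 = 467.15 K.
T_C = 29 °C → 29 + 273.15 = 302.15 K.
For reversible stages Q_m = Q_H·(T_m/T_H). Setting W₁ = Q_H(1 − T_m/T_H) equal to W₂ = Q_m(1 − T_C/T_m) = Q_H·(T_m − T_C)/T_H gives T_H − T_m = T_m − T_C, so T_m = (T_H + T_C)/2 = (467.15 + 302.15)/2 = 385 K.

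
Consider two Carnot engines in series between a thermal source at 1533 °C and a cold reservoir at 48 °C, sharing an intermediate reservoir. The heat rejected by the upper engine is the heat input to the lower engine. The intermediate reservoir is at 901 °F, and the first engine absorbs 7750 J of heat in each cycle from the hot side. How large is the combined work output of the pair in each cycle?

T_H = 1533 °C → 1533 + 273.15 = 1806.15 K.
T_C = 48 °C → 48 + 273.15 = 321.15 K.
Two reversible stages in series are equivalent to a single Carnot engine between T_H and T_C, so η_total = 1 − T_C/T_H = 1 − 321.15/1806.15 = 0.8222.
W_total = η_total · Q_H = 0.8222 × 7750 = 6372 J.

W_total ≈ 6372 J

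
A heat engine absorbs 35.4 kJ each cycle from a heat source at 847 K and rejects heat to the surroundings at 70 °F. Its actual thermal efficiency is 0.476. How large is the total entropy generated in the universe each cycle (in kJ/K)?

T_C = 70 °F → (70 − 32) × 5/9 = 21.11 °C = 294.26 K.
W = η·Q_H = 0.476 × 35.4 = 16.85 kJ, so Q_C = Q_H − W = 18.55 kJ.
Entropy balance on the reservoirs: −Q_H/T_H = -0.04179 kJ/K, +Q_C/T_C = 0.06304 kJ/K.
ΔS_univ = −Q_H/T_H + Q_C/T_C = 0.0212 kJ/K (> 0, since η = 0.476 < η_Carnot = 0.653).

ΔS_univ ≈ 0.0212 kJ/K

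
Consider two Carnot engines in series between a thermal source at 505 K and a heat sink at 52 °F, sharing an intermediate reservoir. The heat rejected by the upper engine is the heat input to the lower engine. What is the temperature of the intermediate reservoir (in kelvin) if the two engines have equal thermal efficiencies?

T_m ≈ 379 K

T_C = 52 °F → (52 − 32) × 5/9 = 11.11 °C = 284.26 K.
Equal efficiencies require 1 − T_m/T_H = 1 − T_C/T_m, i.e. T_m/T_H = T_C/T_m, so T_m = √(T_H·T_C) = √(505.00 × 284.26) = 379 K.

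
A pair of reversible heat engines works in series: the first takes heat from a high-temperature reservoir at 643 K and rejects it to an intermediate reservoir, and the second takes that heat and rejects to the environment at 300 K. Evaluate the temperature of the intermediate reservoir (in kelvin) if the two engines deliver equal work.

T_m ≈ 471.5 K

For reversible stages Q_m = Q_H·(T_m/T_H). Setting W₁ = Q_H(1 − T_m/T_H) equal to W₂ = Q_m(1 − T_C/T_m) = Q_H·(T_m − T_C)/T_H gives T_H − T_m = T_m − T_C, so T_m = (T_H + T_C)/2 = (643.00 + 300.00)/2 = 471.5 K.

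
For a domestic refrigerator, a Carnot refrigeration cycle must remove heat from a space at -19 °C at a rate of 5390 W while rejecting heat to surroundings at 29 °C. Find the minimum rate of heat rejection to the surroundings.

Q̇_H ≈ 6408 W

T_H = 29 °C → 29 + 273.15 = 302.15 K.
T_C = -19 °C → -19 + 273.15 = 254.15 K.
For a reversible cycle Q_H/Q_C = T_H/T_C, so Q_H = Q_C·T_H/T_C = 5390 × 302.15/254.15 = 6408 W.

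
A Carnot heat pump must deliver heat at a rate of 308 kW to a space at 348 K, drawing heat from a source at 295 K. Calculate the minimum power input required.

The Carnot heat-pump COP is COP_HP = T_H/(T_H − T_C) = 348.00/53.00 = 6.5660.
W = Q_H/COP_HP = 308/6.5660 = 46.91 kW.

Ẇ_in ≈ 46.91 kW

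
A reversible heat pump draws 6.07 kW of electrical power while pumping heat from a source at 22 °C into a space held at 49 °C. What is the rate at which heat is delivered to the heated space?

T_H = 49 °C → 49 + 273.15 = 322.15 K.
T_C = 22 °C → 22 + 273.15 = 295.15 K.
COP_HP = T_H/(T_H − T_C) = 322.15/27.00 = 11.9315.
Q_H = COP_HP · W = 11.9315 × 6.07 = 72.42 kW.

Q̇_H ≈ 72.42 kW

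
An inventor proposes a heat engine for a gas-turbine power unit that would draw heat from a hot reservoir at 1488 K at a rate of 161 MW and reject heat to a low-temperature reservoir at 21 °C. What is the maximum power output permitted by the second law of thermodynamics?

T_C = 21 °C → 21 + 273.15 = 294.15 K.
The second-law ceiling is the Carnot efficiency, η_max = 1 − T_C/T_H = 1 − 294.15/1488.00 = 0.8023.
W_max = η_max · Q_H = 0.8023 × 161 = 129 MW.

Ẇ_max ≈ 129 MW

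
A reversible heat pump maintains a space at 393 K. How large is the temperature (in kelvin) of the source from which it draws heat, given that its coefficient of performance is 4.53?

COP_HP = T_H/(T_H − T_C) ⇒ T_C = T_H·(COP_HP − 1)/COP_HP = 393.00 × (4.53 − 1)/4.53 = 306 K.

T_C ≈ 306 K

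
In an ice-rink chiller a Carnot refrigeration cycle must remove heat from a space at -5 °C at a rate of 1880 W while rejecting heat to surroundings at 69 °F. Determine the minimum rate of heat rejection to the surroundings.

Q̇_H ≈ 2060 W

T_H = 69 °F → (69 − 32) × 5/9 = 20.56 °C = 293.71 K.
T_C = -5 °C → -5 + 273.15 = 268.15 K.
For a reversible cycle Q_H/Q_C = T_H/T_C, so Q_H = Q_C·T_H/T_C = 1880 × 293.71/268.15 = 2060 W.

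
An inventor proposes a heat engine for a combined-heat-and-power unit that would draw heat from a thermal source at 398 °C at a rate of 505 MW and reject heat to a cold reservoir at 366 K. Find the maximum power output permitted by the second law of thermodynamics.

Ẇ_max ≈ 230 MW

T_H = 398 °C → 398 + 273.15 = 671.15 K.
The upper bound on efficiency is η_max = 1 − T_C/T_H = 1 − 366.00/671.15 = 0.4547.
W_max = η_max · Q_H = 0.4547 × 505 = 230 MW.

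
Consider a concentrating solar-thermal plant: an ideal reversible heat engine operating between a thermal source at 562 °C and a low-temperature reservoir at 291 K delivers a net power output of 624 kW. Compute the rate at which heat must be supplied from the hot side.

Q̇_H ≈ 958 kW

T_H = 562 °C → 562 + 273.15 = 835.15 K.
η_rev = 1 − T_C/T_H = 1 − 291.00/835.15 = 0.6516.
Q_H = W/η = 624/0.6516 = 958 kW.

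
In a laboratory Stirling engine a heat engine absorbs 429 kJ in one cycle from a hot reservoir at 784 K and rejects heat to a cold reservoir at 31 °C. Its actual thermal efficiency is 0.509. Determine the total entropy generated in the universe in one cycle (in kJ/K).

T_C = 31 °C → 31 + 273.15 = 304.15 K.
W = η·Q_H = 0.509 × 429 = 218.4 kJ, so Q_C = Q_H − W = 210.6 kJ.
Entropy balance on the reservoirs: −Q_H/T_H = -0.5472 kJ/K, +Q_C/T_C = 0.6925 kJ/K.
ΔS_univ = −Q_H/T_H + Q_C/T_C = 0.145 kJ/K (> 0, since η = 0.509 < η_Carnot = 0.612).

ΔS_univ ≈ 0.145 kJ/K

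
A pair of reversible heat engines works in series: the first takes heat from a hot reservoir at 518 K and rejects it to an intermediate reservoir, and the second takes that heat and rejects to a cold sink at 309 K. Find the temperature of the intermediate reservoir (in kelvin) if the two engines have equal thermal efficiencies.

T_m ≈ 400 K

Equal efficiencies require 1 − T_m/T_H = 1 − T_C/T_m, i.e. T_m/T_H = T_C/T_m, so T_m = √(T_H·T_C) = √(518.00 × 309.00) = 400 K.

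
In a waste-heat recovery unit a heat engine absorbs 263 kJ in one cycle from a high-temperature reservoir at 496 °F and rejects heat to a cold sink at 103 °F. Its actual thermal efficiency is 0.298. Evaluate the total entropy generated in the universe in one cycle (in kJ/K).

ΔS_univ ≈ 0.0953 kJ/K

T_H = 496 °F → (496 − 32) × 5/9 = 257.78 °C = 530.93 K.
T_C = 103 °F → (103 − 32) × 5/9 = 39.44 °C = 312.59 K.
W = η·Q_H = 0.298 × 263 = 78.37 kJ, so Q_C = Q_H − W = 184.6 kJ.
The hot reservoir loses entropy Q_H/T_H = 263/530.93 = 0.4954 kJ/K; the cold reservoir gains Q_C/T_C = 184.6/312.59 = 0.5906 kJ/K.
ΔS_univ = −Q_H/T_H + Q_C/T_C = 0.0953 kJ/K (> 0, since η = 0.298 < η_Carnot = 0.411).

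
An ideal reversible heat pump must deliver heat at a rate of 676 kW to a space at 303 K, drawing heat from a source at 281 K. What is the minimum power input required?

For a reversible heat pump, COP_HP = T_H/(T_H − T_C) = 303.00/22.00 = 13.7727.
W = Q_H/COP_HP = 676/13.7727 = 49.1 kW.

Ẇ_in ≈ 49.1 kW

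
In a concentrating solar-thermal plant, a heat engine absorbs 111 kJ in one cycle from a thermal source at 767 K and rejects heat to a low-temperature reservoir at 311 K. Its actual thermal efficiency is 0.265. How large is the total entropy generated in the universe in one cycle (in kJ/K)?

ΔS_univ ≈ 0.118 kJ/K

W = η·Q_H = 0.265 × 111 = 29.42 kJ, so Q_C = Q_H − W = 81.58 kJ.
Entropy balance on the reservoirs: −Q_H/T_H = -0.1447 kJ/K, +Q_C/T_C = 0.2623 kJ/K.
ΔS_univ = −Q_H/T_H + Q_C/T_C = 0.118 kJ/K (> 0, since η = 0.265 < η_Carnot = 0.595).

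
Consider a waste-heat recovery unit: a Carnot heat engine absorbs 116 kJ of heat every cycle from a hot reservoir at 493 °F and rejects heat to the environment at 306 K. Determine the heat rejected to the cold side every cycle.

Q_C ≈ 67.1 kJ

T_H = 493 °F → (493 − 32) × 5/9 = 256.11 °C = 529.26 K.
η_rev = 1 − T_C/T_H = 1 − 306.00/529.26 = 0.4218.
For a reversible cycle Q_C/Q_H = T_C/T_H, so Q_C = 116 × 306.00/529.26 = 67.1 kJ.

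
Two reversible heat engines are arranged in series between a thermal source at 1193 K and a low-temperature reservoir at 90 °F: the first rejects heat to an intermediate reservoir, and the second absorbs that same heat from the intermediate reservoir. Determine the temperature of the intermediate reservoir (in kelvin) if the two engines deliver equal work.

T_C = 90 °F → (90 − 32) × 5/9 = 32.22 °C = 305.37 K.
For reversible stages Q_m = Q_H·(T_m/T_H). Setting W₁ = Q_H(1 − T_m/T_H) equal to W₂ = Q_m(1 − T_C/T_m) = Q_H·(T_m − T_C)/T_H gives T_H − T_m = T_m − T_C, so T_m = (T_H + T_C)/2 = (1193.00 + 305.37)/2 = 749 K.

T_m ≈ 749 K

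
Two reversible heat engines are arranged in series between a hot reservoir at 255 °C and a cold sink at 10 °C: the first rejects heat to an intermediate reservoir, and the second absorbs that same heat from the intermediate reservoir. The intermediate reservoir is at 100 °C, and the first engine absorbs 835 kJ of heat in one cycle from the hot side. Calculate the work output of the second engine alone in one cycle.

W₂ ≈ 142.3 kJ

T_H = 255 °C → 255 + 273.15 = 528.15 K.
T_C = 10 °C → 10 + 273.15 = 283.15 K.
T_m = 100 °C → 100 + 273.15 = 373.15 K.
Heat entering the second stage: Q_m = Q_H·(T_m/T_H) = 835 × 373.15/528.15 = 589.9 kJ.
Second-stage efficiency η₂ = 1 − T_C/T_m = 1 − 283.15/373.15 = 0.2412, so W₂ = η₂·Q_m = 142.3 kJ.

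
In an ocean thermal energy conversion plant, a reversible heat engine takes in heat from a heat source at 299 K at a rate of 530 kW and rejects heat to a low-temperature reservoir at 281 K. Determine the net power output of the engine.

For a reversible engine, η = 1 − T_C/T_H = 1 − 281.00/299.00 = 0.0602.
W = η·Q_H = 0.0602 × 530 = 31.9 kW.

Ẇ ≈ 31.9 kW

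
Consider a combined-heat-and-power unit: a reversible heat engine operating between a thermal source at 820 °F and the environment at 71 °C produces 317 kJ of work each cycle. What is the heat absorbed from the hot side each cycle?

Q_H ≈ 614.4 kJ

T_H = 820 °F → (820 − 32) × 5/9 = 437.78 °C = 710.93 K.
T_C = 71 °C → 71 + 273.15 = 344.15 K.
Since the cycle is reversible, η = 1 − T_C/T_H = 1 − 344.15/710.93 = 0.5159.
Q_H = W/η = 317/0.5159 = 614.4 kJ.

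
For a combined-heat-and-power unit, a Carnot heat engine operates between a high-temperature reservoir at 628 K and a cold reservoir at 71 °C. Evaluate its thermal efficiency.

T_C = 71 °C → 71 + 273.15 = 344.15 K.
The Carnot efficiency is η = 1 − T_C/T_H = 1 − 344.15/628.00 = 0.452.

η ≈ 0.452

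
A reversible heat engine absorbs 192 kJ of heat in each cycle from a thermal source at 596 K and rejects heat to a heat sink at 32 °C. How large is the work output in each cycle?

T_C = 32 °C → 32 + 273.15 = 305.15 K.
The Carnot efficiency is η = 1 − T_C/T_H = 1 − 305.15/596.00 = 0.4880.
W = η·Q_H = 0.4880 × 192 = 93.7 kJ.

W ≈ 93.7 kJ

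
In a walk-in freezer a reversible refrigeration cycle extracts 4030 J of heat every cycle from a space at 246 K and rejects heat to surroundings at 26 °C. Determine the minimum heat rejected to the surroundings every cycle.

T_H = 26 °C → 26 + 273.15 = 299.15 K.
For a reversible cycle Q_H/Q_C = T_H/T_C, so Q_H = Q_C·T_H/T_C = 4030 × 299.15/246.00 = 4900 J.

Q_H ≈ 4900 J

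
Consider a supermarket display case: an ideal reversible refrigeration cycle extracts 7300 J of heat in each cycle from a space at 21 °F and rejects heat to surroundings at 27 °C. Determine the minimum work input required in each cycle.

T_H = 27 °C → 27 + 273.15 = 300.15 K.
T_C = 21 °F → (21 − 32) × 5/9 = -6.11 °C = 267.04 K.
COP_R = T_C/(T_H − T_C) = 267.04/33.11 = 8.0649.
W = Q_C/COP_R = 7300/8.0649 = 905 J.

W_in ≈ 905 J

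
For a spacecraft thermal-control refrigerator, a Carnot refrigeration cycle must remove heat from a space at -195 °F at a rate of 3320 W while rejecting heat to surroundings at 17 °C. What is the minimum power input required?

T_H = 17 °C → 17 + 273.15 = 290.15 K.
T_C = -195 °F → (-195 − 32) × 5/9 = -126.11 °C = 147.04 K.
The reversible coefficient of performance is COP_R = T_C/(T_H − T_C) = 147.04/143.11 = 1.0274.
W = Q_C/COP_R = 3320/1.0274 = 3230 W.

Ẇ_in ≈ 3230 W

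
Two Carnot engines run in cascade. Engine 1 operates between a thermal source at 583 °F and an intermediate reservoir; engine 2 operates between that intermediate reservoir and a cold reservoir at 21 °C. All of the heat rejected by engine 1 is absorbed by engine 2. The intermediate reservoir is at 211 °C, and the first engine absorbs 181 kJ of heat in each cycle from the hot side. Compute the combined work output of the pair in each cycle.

W_total ≈ 89.1 kJ

T_H = 583 °F → (583 − 32) × 5/9 = 306.11 °C = 579.26 K.
T_C = 21 °C → 21 + 273.15 = 294.15 K.
Two reversible stages in series are equivalent to a single Carnot engine between T_H and T_C, so η_total = 1 − T_C/T_H = 1 − 294.15/579.26 = 0.4922.
W_total = η_total · Q_H = 0.4922 × 181 = 89.1 kJ.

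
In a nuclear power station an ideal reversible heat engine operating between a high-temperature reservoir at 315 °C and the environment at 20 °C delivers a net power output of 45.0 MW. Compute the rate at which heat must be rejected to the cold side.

Q̇_C ≈ 44.7 MW

T_H = 315 °C → 315 + 273.15 = 588.15 K.
T_C = 20 °C → 20 + 273.15 = 293.15 K.
For a reversible engine, η = 1 − T_C/T_H = 1 − 293.15/588.15 = 0.5016.
Since Q_C/Q_H = T_C/T_H and Q_H = W/η, Q_C = W·T_C/(T_H − T_C) = 45.0 × 293.15/295.00 = 44.7 MW.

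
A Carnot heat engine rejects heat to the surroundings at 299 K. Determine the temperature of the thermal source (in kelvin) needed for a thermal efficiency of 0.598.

T_H ≈ 743.8 K

From η = 1 − T_C/T_H, solving for T_H gives T_H = T_C/(1 − η) = 299.00/(1 − 0.598) = 743.8 K.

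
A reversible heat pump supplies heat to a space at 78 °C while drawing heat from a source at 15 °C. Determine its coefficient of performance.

COP_HP ≈ 5.57

T_H = 78 °C → 78 + 273.15 = 351.15 K.
T_C = 15 °C → 15 + 273.15 = 288.15 K.
COP_HP = T_H/(T_H − T_C) = 351.15/(351.15 − 288.15) = 5.57.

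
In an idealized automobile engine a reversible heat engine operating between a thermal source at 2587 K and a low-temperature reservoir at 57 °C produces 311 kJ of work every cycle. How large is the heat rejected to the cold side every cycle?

T_C = 57 °C → 57 + 273.15 = 330.15 K.
For a reversible engine, η = 1 − T_C/T_H = 1 − 330.15/2587.00 = 0.8724.
Since Q_C/Q_H = T_C/T_H and Q_H = W/η, Q_C = W·T_C/(T_H − T_C) = 311 × 330.15/2256.85 = 45.5 kJ.

Q_C ≈ 45.5 kJ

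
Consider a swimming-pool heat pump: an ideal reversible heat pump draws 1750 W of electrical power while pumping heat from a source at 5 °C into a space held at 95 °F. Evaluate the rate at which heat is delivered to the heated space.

Q̇_H ≈ 18000 W

T_H = 95 °F → (95 − 32) × 5/9 = 35.00 °C = 308.15 K.
T_C = 5 °C → 5 + 273.15 = 278.15 K.
COP_HP = T_H/(T_H − T_C) = 308.15/30.00 = 10.2717.
Q_H = COP_HP · W = 10.2717 × 1750 = 18000 W.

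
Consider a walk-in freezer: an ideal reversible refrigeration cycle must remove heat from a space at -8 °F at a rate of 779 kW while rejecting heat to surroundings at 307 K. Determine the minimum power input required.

T_C = -8 °F → (-8 − 32) × 5/9 = -22.22 °C = 250.93 K.
COP_R = T_C/(T_H − T_C) = 250.93/56.07 = 4.4751.
W = Q_C/COP_R = 779/4.4751 = 174 kW.

Ẇ_in ≈ 174 kW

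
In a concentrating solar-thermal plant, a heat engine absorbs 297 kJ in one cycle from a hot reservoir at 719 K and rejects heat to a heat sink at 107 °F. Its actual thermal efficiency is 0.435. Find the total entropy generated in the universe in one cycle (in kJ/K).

T_C = 107 °F → (107 − 32) × 5/9 = 41.67 °C = 314.82 K.
W = η·Q_H = 0.435 × 297 = 129.2 kJ, so Q_C = Q_H − W = 167.8 kJ.
Reservoir entropy changes: ΔS_H = −Q_H/T_H = −297/719.00 = -0.4131 kJ/K and ΔS_C = +Q_C/T_C = 167.8/314.82 = 0.5330 kJ/K.
ΔS_univ = −Q_H/T_H + Q_C/T_C = 0.120 kJ/K (> 0, since η = 0.435 < η_Carnot = 0.562).

ΔS_univ ≈ 0.120 kJ/K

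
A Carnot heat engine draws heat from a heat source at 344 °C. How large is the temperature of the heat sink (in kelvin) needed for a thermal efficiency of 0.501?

T_H = 344 °C → 344 + 273.15 = 617.15 K.
From η = 1 − T_C/T_H, T_C = T_H·(1 − η) = 617.15 × (1 − 0.501) = 308 K.

T_C ≈ 308 K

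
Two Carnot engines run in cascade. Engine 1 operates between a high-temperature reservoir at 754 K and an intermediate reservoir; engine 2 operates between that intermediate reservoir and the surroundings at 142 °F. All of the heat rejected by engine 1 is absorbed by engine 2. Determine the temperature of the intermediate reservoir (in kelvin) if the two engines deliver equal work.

T_C = 142 °F → (142 − 32) × 5/9 = 61.11 °C = 334.26 K.
For reversible stages Q_m = Q_H·(T_m/T_H). Setting W₁ = Q_H(1 − T_m/T_H) equal to W₂ = Q_m(1 − T_C/T_m) = Q_H·(T_m − T_C)/T_H gives T_H − T_m = T_m − T_C, so T_m = (T_H + T_C)/2 = (754.00 + 334.26)/2 = 544 K.

T_m ≈ 544 K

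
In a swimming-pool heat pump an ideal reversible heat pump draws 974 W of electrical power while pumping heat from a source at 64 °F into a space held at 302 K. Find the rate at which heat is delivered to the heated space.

T_C = 64 °F → (64 − 32) × 5/9 = 17.78 °C = 290.93 K.
For a reversible heat pump, COP_HP = T_H/(T_H − T_C) = 302.00/11.07 = 27.2755.
Q_H = COP_HP · W = 27.2755 × 974 = 26600 W.

Q̇_H ≈ 26600 W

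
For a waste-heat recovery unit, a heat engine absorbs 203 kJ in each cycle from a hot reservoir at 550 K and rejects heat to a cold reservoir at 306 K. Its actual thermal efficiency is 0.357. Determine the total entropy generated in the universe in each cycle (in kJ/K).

ΔS_univ ≈ 0.0575 kJ/K

W = η·Q_H = 0.357 × 203 = 72.47 kJ, so Q_C = Q_H − W = 130.5 kJ.
The hot reservoir loses entropy Q_H/T_H = 203/550.00 = 0.3691 kJ/K; the cold reservoir gains Q_C/T_C = 130.5/306.00 = 0.4266 kJ/K.
ΔS_univ = −Q_H/T_H + Q_C/T_C = 0.0575 kJ/K (> 0, since η = 0.357 < η_Carnot = 0.444).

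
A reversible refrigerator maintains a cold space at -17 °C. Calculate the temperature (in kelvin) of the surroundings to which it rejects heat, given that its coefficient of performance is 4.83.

T_C = -17 °C → -17 + 273.15 = 256.15 K.
COP_R = T_C/(T_H − T_C) ⇒ T_H = T_C·(1 + 1/COP_R) = 256.15 × (1 + 1/4.83) = 309 K.

T_H ≈ 309 K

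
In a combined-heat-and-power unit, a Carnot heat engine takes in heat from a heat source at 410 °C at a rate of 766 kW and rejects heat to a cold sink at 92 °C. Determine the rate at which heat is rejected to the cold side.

T_H = 410 °C → 410 + 273.15 = 683.15 K.
T_C = 92 °C → 92 + 273.15 = 365.15 K.
The Carnot efficiency is η = 1 − T_C/T_H = 1 − 365.15/683.15 = 0.4655.
For a reversible cycle Q_C/Q_H = T_C/T_H, so Q_C = 766 × 365.15/683.15 = 409 kW.

Q̇_C ≈ 409 kW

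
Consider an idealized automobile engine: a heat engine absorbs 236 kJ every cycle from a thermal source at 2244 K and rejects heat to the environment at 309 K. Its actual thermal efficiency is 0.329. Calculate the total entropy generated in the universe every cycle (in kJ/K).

ΔS_univ ≈ 0.4073 kJ/K

W = η·Q_H = 0.329 × 236 = 77.64 kJ, so Q_C = Q_H − W = 158.4 kJ.
The hot reservoir loses entropy Q_H/T_H = 236/2244.00 = 0.1052 kJ/K; the cold reservoir gains Q_C/T_C = 158.4/309.00 = 0.5125 kJ/K.
ΔS_univ = −Q_H/T_H + Q_C/T_C = 0.4073 kJ/K (> 0, since η = 0.329 < η_Carnot = 0.862).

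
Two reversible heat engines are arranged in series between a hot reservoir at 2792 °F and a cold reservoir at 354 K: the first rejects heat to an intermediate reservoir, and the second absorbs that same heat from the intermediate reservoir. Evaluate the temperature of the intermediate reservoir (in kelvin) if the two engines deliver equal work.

T_H = 2792 °F → (2792 − 32) × 5/9 = 1533.33 °C = 1806.48 K.
For reversible stages Q_m = Q_H·(T_m/T_H). Setting W₁ = Q_H(1 − T_m/T_H) equal to W₂ = Q_m(1 − T_C/T_m) = Q_H·(T_m − T_C)/T_H gives T_H − T_m = T_m − T_C, so T_m = (T_H + T_C)/2 = (1806.48 + 354.00)/2 = 1080 K.

T_m ≈ 1080 K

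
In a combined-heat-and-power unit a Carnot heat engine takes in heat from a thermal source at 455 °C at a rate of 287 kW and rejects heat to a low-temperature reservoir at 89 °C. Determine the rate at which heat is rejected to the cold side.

T_H = 455 °C → 455 + 273.15 = 728.15 K.
T_C = 89 °C → 89 + 273.15 = 362.15 K.
Carnot efficiency: η = 1 − T_C/T_H = 1 − 362.15/728.15 = 0.5026.
For a reversible cycle Q_C/Q_H = T_C/T_H, so Q_C = 287 × 362.15/728.15 = 143 kW.

Q̇_C ≈ 143 kW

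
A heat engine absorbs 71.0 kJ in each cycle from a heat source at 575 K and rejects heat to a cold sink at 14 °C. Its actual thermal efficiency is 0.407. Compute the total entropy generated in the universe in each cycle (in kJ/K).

T_C = 14 °C → 14 + 273.15 = 287.15 K.
W = η·Q_H = 0.407 × 71.0 = 28.90 kJ, so Q_C = Q_H − W = 42.10 kJ.
The hot reservoir loses entropy Q_H/T_H = 71.0/575.00 = 0.1235 kJ/K; the cold reservoir gains Q_C/T_C = 42.10/287.15 = 0.1466 kJ/K.
ΔS_univ = −Q_H/T_H + Q_C/T_C = 0.0231 kJ/K (> 0, since η = 0.407 < η_Carnot = 0.501).

ΔS_univ ≈ 0.0231 kJ/K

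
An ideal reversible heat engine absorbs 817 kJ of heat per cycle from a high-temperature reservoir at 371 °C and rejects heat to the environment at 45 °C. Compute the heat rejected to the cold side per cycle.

Q_C ≈ 404 kJ

T_H = 371 °C → 371 + 273.15 = 644.15 K.
T_C = 45 °C → 45 + 273.15 = 318.15 K.
Carnot efficiency: η = 1 − T_C/T_H = 1 − 318.15/644.15 = 0.5061.
For a reversible cycle Q_C/Q_H = T_C/T_H, so Q_C = 817 × 318.15/644.15 = 404 kJ.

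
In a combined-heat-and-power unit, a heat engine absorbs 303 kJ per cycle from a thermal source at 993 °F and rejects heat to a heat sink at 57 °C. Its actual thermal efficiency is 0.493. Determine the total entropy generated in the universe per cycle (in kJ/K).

T_H = 993 °F → (993 − 32) × 5/9 = 533.89 °C = 807.04 K.
T_C = 57 °C → 57 + 273.15 = 330.15 K.
W = η·Q_H = 0.493 × 303 = 149.4 kJ, so Q_C = Q_H − W = 153.6 kJ.
Entropy balance on the reservoirs: −Q_H/T_H = -0.3754 kJ/K, +Q_C/T_C = 0.4653 kJ/K.
ΔS_univ = −Q_H/T_H + Q_C/T_C = 0.0899 kJ/K (> 0, since η = 0.493 < η_Carnot = 0.591).

ΔS_univ ≈ 0.0899 kJ/K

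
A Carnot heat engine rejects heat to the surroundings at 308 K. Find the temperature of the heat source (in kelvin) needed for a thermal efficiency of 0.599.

From η = 1 − T_C/T_H, solving for T_H gives T_H = T_C/(1 − η) = 308.00/(1 − 0.599) = 768 K.

T_H ≈ 768 K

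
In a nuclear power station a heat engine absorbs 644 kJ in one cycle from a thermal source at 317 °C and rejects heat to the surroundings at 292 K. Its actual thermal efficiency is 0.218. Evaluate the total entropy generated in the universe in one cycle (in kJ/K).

T_H = 317 °C → 317 + 273.15 = 590.15 K.
W = η·Q_H = 0.218 × 644 = 140.4 kJ, so Q_C = Q_H − W = 503.6 kJ.
The hot reservoir loses entropy Q_H/T_H = 644/590.15 = 1.091 kJ/K; the cold reservoir gains Q_C/T_C = 503.6/292.00 = 1.725 kJ/K.
ΔS_univ = −Q_H/T_H + Q_C/T_C = 0.633 kJ/K (> 0, since η = 0.218 < η_Carnot = 0.505).

ΔS_univ ≈ 0.633 kJ/K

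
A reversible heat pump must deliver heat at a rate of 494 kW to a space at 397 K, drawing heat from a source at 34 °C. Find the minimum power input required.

T_C = 34 °C → 34 + 273.15 = 307.15 K.
Reversible heating COP: COP_HP = T_H/(T_H − T_C) = 397.00/89.85 = 4.4185.
W = Q_H/COP_HP = 494/4.4185 = 112 kW.

Ẇ_in ≈ 112 kW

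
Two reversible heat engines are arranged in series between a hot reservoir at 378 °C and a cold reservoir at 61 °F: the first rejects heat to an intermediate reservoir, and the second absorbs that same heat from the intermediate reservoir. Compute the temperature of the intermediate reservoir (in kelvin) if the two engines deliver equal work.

T_H = 378 °C → 378 + 273.15 = 651.15 K.
T_C = 61 °F → (61 − 32) × 5/9 = 16.11 °C = 289.26 K.
For reversible stages Q_m = Q_H·(T_m/T_H). Setting W₁ = Q_H(1 − T_m/T_H) equal to W₂ = Q_m(1 − T_C/T_m) = Q_H·(T_m − T_C)/T_H gives T_H − T_m = T_m − T_C, so T_m = (T_H + T_C)/2 = (651.15 + 289.26)/2 = 470 K.

T_m ≈ 470 K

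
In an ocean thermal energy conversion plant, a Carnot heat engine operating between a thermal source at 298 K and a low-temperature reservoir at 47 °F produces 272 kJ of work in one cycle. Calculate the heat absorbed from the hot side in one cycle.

T_C = 47 °F → (47 − 32) × 5/9 = 8.33 °C = 281.48 K.
The Carnot efficiency is η = 1 − T_C/T_H = 1 − 281.48/298.00 = 0.0554.
Q_H = W/η = 272/0.0554 = 4908 kJ.

Q_H ≈ 4908 kJ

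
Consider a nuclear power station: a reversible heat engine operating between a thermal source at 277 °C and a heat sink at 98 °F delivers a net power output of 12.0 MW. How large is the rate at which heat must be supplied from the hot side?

Q̇_H ≈ 27.5 MW

T_H = 277 °C → 277 + 273.15 = 550.15 K.
T_C = 98 °F → (98 − 32) × 5/9 = 36.67 °C = 309.82 K.
Since the cycle is reversible, η = 1 − T_C/T_H = 1 − 309.82/550.15 = 0.4369.
Q_H = W/η = 12.0/0.4369 = 27.5 MW.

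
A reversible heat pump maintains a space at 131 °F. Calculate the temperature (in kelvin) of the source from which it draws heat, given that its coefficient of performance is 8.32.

T_C ≈ 288.7 K

T_H = 131 °F → (131 − 32) × 5/9 = 55.00 °C = 328.15 K.
COP_HP = T_H/(T_H − T_C) ⇒ T_C = T_H·(COP_HP − 1)/COP_HP = 328.15 × (8.32 − 1)/8.32 = 288.7 K.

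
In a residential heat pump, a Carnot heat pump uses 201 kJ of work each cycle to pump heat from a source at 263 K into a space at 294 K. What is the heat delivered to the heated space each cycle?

For a reversible heat pump, COP_HP = T_H/(T_H − T_C) = 294.00/31.00 = 9.4839.
Q_H = COP_HP · W = 9.4839 × 201 = 1906 kJ.

Q_H ≈ 1906 kJ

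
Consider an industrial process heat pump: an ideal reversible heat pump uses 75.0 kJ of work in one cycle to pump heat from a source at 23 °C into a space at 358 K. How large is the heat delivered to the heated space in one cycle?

Q_H ≈ 434 kJ

T_C = 23 °C → 23 + 273.15 = 296.15 K.
COP_HP = T_H/(T_H − T_C) = 358.00/61.85 = 5.7882.
Q_H = COP_HP · W = 5.7882 × 75.0 = 434 kJ.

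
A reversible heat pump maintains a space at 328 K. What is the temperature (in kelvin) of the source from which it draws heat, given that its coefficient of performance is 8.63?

COP_HP = T_H/(T_H − T_C) ⇒ T_C = T_H·(COP_HP − 1)/COP_HP = 328.00 × (8.63 − 1)/8.63 = 290.0 K.

T_C ≈ 290.0 K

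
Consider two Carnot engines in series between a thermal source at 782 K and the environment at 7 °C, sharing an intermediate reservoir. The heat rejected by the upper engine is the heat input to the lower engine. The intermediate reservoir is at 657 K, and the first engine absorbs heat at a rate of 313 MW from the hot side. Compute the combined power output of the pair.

Ẇ_total ≈ 201 MW

T_C = 7 °C → 7 + 273.15 = 280.15 K.
Two reversible stages in series are equivalent to a single Carnot engine between T_H and T_C, so η_total = 1 − T_C/T_H = 1 − 280.15/782.00 = 0.6418.
W_total = η_total · Q_H = 0.6418 × 313 = 201 MW.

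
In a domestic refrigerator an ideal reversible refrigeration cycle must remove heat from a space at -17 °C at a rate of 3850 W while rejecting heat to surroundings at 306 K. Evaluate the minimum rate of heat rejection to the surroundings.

T_C = -17 °C → -17 + 273.15 = 256.15 K.
For a reversible cycle Q_H/Q_C = T_H/T_C, so Q_H = Q_C·T_H/T_C = 3850 × 306.00/256.15 = 4600 W.

Q̇_H ≈ 4600 W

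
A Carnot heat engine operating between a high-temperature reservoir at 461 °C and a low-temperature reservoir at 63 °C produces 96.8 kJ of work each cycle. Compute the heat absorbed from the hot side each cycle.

Q_H ≈ 179 kJ

T_H = 461 °C → 461 + 273.15 = 734.15 K.
T_C = 63 °C → 63 + 273.15 = 336.15 K.
For a reversible engine, η = 1 − T_C/T_H = 1 − 336.15/734.15 = 0.5421.
Q_H = W/η = 96.8/0.5421 = 179 kJ.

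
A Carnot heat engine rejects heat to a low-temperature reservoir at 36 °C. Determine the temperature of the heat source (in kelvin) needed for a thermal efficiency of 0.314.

T_H ≈ 450.7 K

T_C = 36 °C → 36 + 273.15 = 309.15 K.
From η = 1 − T_C/T_H, solving for T_H gives T_H = T_C/(1 − η) = 309.15/(1 − 0.314) = 450.7 K.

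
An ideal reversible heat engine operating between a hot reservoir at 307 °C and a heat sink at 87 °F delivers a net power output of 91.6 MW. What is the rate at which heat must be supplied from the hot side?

Q̇_H ≈ 192 MW

T_H = 307 °C → 307 + 273.15 = 580.15 K.
T_C = 87 °F → (87 − 32) × 5/9 = 30.56 °C = 303.71 K.
η_rev = 1 − T_C/T_H = 1 − 303.71/580.15 = 0.4765.
Q_H = W/η = 91.6/0.4765 = 192 MW.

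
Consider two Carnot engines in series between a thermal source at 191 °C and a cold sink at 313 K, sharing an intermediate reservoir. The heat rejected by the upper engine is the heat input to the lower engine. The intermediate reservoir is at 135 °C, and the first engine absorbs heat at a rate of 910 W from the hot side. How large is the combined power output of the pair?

Ẇ_total ≈ 296.3 W

T_H = 191 °C → 191 + 273.15 = 464.15 K.
Two reversible stages in series are equivalent to a single Carnot engine between T_H and T_C, so η_total = 1 − T_C/T_H = 1 − 313.00/464.15 = 0.3256.
W_total = η_total · Q_H = 0.3256 × 910 = 296.3 W.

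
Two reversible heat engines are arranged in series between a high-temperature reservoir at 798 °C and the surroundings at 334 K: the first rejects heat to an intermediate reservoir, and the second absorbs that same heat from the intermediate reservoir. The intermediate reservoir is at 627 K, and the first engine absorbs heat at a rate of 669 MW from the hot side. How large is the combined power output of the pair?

Ẇ_total ≈ 460.4 MW

T_H = 798 °C → 798 + 273.15 = 1071.15 K.
Two reversible stages in series are equivalent to a single Carnot engine between T_H and T_C, so η_total = 1 − T_C/T_H = 1 − 334.00/1071.15 = 0.6882.
W_total = η_total · Q_H = 0.6882 × 669 = 460.4 MW.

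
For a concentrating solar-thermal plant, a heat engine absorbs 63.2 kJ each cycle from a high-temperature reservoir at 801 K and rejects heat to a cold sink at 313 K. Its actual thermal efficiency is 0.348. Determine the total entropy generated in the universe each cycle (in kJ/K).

W = η·Q_H = 0.348 × 63.2 = 21.99 kJ, so Q_C = Q_H − W = 41.21 kJ.
Reservoir entropy changes: ΔS_H = −Q_H/T_H = −63.2/801.00 = -0.07890 kJ/K and ΔS_C = +Q_C/T_C = 41.21/313.00 = 0.1316 kJ/K.
ΔS_univ = −Q_H/T_H + Q_C/T_C = 0.05275 kJ/K (> 0, since η = 0.348 < η_Carnot = 0.609).

ΔS_univ ≈ 0.05275 kJ/K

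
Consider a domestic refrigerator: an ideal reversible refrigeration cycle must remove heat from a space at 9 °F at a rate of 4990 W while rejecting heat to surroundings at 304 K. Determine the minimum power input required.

T_C = 9 °F → (9 − 32) × 5/9 = -12.78 °C = 260.37 K.
COP_R = T_C/(T_H − T_C) = 260.37/43.63 = 5.9680.
W = Q_C/COP_R = 4990/5.9680 = 836 W.

Ẇ_in ≈ 836 W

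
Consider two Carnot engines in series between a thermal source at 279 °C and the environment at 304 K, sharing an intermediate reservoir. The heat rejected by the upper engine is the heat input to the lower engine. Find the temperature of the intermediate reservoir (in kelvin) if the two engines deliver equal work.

T_H = 279 °C → 279 + 273.15 = 552.15 K.
For reversible stages Q_m = Q_H·(T_m/T_H). Setting W₁ = Q_H(1 − T_m/T_H) equal to W₂ = Q_m(1 − T_C/T_m) = Q_H·(T_m − T_C)/T_H gives T_H − T_m = T_m − T_C, so T_m = (T_H + T_C)/2 = (552.15 + 304.00)/2 = 428.1 K.

T_m ≈ 428.1 K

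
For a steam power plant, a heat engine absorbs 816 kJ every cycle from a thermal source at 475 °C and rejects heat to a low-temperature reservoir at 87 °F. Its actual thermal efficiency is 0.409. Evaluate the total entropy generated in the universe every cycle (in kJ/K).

T_H = 475 °C → 475 + 273.15 = 748.15 K.
T_C = 87 °F → (87 − 32) × 5/9 = 30.56 °C = 303.71 K.
W = η·Q_H = 0.409 × 816 = 333.7 kJ, so Q_C = Q_H − W = 482.3 kJ.
Reservoir entropy changes: ΔS_H = −Q_H/T_H = −816/748.15 = -1.091 kJ/K and ΔS_C = +Q_C/T_C = 482.3/303.71 = 1.588 kJ/K.
ΔS_univ = −Q_H/T_H + Q_C/T_C = 0.497 kJ/K (> 0, since η = 0.409 < η_Carnot = 0.594).

ΔS_univ ≈ 0.497 kJ/K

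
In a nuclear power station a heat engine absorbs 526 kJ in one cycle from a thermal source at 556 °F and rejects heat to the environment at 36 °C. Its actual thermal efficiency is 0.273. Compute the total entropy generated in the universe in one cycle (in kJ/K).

ΔS_univ ≈ 0.305 kJ/K

T_H = 556 °F → (556 − 32) × 5/9 = 291.11 °C = 564.26 K.
T_C = 36 °C → 36 + 273.15 = 309.15 K.
W = η·Q_H = 0.273 × 526 = 143.6 kJ, so Q_C = Q_H − W = 382.4 kJ.
Reservoir entropy changes: ΔS_H = −Q_H/T_H = −526/564.26 = -0.9322 kJ/K and ΔS_C = +Q_C/T_C = 382.4/309.15 = 1.237 kJ/K.
ΔS_univ = −Q_H/T_H + Q_C/T_C = 0.305 kJ/K (> 0, since η = 0.273 < η_Carnot = 0.452).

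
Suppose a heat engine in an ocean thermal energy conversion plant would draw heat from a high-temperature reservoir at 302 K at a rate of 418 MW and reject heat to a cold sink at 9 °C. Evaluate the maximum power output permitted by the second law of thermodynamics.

Ẇ_max ≈ 27.5 MW

T_C = 9 °C → 9 + 273.15 = 282.15 K.
The upper bound on efficiency is η_max = 1 − T_C/T_H = 1 − 282.15/302.00 = 0.0657.
W_max = η_max · Q_H = 0.0657 × 418 = 27.5 MW.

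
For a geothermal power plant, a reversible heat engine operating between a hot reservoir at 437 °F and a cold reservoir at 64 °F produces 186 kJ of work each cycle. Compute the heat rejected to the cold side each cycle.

T_H = 437 °F → (437 − 32) × 5/9 = 225.00 °C = 498.15 K.
T_C = 64 °F → (64 − 32) × 5/9 = 17.78 °C = 290.93 K.
For a reversible engine, η = 1 − T_C/T_H = 1 − 290.93/498.15 = 0.4160.
Since Q_C/Q_H = T_C/T_H and Q_H = W/η, Q_C = W·T_C/(T_H − T_C) = 186 × 290.93/207.22 = 261.1 kJ.

Q_C ≈ 261.1 kJ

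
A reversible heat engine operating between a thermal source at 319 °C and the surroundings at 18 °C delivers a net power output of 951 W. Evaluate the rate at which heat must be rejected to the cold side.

T_H = 319 °C → 319 + 273.15 = 592.15 K.
T_C = 18 °C → 18 + 273.15 = 291.15 K.
Carnot efficiency: η = 1 − T_C/T_H = 1 − 291.15/592.15 = 0.5083.
Since Q_C/Q_H = T_C/T_H and Q_H = W/η, Q_C = W·T_C/(T_H − T_C) = 951 × 291.15/301.00 = 920 W.

Q̇_C ≈ 920 W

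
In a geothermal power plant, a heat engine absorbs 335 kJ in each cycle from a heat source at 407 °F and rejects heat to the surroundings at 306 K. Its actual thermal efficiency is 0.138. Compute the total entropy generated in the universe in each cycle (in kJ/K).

T_H = 407 °F → (407 − 32) × 5/9 = 208.33 °C = 481.48 K.
W = η·Q_H = 0.138 × 335 = 46.23 kJ, so Q_C = Q_H − W = 288.8 kJ.
Entropy balance on the reservoirs: −Q_H/T_H = -0.6958 kJ/K, +Q_C/T_C = 0.9437 kJ/K.
ΔS_univ = −Q_H/T_H + Q_C/T_C = 0.248 kJ/K (> 0, since η = 0.138 < η_Carnot = 0.364).

ΔS_univ ≈ 0.248 kJ/K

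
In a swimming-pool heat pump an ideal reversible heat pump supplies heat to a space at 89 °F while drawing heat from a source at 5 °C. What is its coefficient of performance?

T_H = 89 °F → (89 − 32) × 5/9 = 31.67 °C = 304.82 K.
T_C = 5 °C → 5 + 273.15 = 278.15 K.
Reversible heating COP: COP_HP = T_H/(T_H − T_C) = 304.82/(304.82 − 278.15) = 11.4.

COP_HP ≈ 11.4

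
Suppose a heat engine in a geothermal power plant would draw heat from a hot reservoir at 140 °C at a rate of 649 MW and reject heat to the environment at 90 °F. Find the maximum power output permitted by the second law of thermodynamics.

T_H = 140 °C → 140 + 273.15 = 413.15 K.
T_C = 90 °F → (90 − 32) × 5/9 = 32.22 °C = 305.37 K.
The second-law ceiling is the Carnot efficiency, η_max = 1 − T_C/T_H = 1 − 305.37/413.15 = 0.2609.
W_max = η_max · Q_H = 0.2609 × 649 = 169.3 MW.

Ẇ_max ≈ 169.3 MW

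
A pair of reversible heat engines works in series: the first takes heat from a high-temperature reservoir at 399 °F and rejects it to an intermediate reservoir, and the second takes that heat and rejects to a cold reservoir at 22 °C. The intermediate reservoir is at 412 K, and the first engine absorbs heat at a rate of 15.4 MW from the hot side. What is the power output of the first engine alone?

T_H = 399 °F → (399 − 32) × 5/9 = 203.89 °C = 477.04 K.
T_C = 22 °C → 22 + 273.15 = 295.15 K.
First-stage efficiency η₁ = 1 − T_m/T_H = 1 − 412.00/477.04 = 0.1363.
W₁ = η₁·Q_H = 0.1363 × 15.4 = 2.10 MW.

Ẇ₁ ≈ 2.10 MW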